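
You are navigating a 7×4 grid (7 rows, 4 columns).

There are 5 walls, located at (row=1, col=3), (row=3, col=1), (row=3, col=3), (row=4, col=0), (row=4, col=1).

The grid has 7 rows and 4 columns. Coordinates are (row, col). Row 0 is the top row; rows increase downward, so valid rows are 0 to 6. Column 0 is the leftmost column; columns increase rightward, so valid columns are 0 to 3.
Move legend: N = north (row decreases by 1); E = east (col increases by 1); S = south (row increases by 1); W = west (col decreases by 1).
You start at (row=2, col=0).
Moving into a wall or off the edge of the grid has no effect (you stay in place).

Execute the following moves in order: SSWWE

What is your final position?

Start: (row=2, col=0)
  S (south): (row=2, col=0) -> (row=3, col=0)
  S (south): blocked, stay at (row=3, col=0)
  W (west): blocked, stay at (row=3, col=0)
  W (west): blocked, stay at (row=3, col=0)
  E (east): blocked, stay at (row=3, col=0)
Final: (row=3, col=0)

Answer: Final position: (row=3, col=0)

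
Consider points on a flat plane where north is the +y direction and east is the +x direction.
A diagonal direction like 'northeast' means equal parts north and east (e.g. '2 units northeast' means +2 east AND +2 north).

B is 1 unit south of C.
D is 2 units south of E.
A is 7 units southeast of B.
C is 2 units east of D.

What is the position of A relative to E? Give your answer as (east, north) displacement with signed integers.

Answer: A is at (east=9, north=-10) relative to E.

Derivation:
Place E at the origin (east=0, north=0).
  D is 2 units south of E: delta (east=+0, north=-2); D at (east=0, north=-2).
  C is 2 units east of D: delta (east=+2, north=+0); C at (east=2, north=-2).
  B is 1 unit south of C: delta (east=+0, north=-1); B at (east=2, north=-3).
  A is 7 units southeast of B: delta (east=+7, north=-7); A at (east=9, north=-10).
Therefore A relative to E: (east=9, north=-10).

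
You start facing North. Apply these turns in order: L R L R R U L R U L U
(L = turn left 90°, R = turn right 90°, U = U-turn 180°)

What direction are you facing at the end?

Start: North
  L (left (90° counter-clockwise)) -> West
  R (right (90° clockwise)) -> North
  L (left (90° counter-clockwise)) -> West
  R (right (90° clockwise)) -> North
  R (right (90° clockwise)) -> East
  U (U-turn (180°)) -> West
  L (left (90° counter-clockwise)) -> South
  R (right (90° clockwise)) -> West
  U (U-turn (180°)) -> East
  L (left (90° counter-clockwise)) -> North
  U (U-turn (180°)) -> South
Final: South

Answer: Final heading: South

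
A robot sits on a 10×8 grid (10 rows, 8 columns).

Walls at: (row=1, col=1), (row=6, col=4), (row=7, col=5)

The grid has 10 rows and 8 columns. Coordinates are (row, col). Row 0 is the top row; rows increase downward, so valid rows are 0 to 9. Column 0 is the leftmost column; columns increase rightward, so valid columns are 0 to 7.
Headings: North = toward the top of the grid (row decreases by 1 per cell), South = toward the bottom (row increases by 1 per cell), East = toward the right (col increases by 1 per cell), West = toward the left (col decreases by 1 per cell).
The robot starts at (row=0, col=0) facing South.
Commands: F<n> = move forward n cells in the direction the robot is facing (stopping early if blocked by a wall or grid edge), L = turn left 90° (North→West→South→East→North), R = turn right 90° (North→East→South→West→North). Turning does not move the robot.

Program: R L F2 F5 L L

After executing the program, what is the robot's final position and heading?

Answer: Final position: (row=7, col=0), facing North

Derivation:
Start: (row=0, col=0), facing South
  R: turn right, now facing West
  L: turn left, now facing South
  F2: move forward 2, now at (row=2, col=0)
  F5: move forward 5, now at (row=7, col=0)
  L: turn left, now facing East
  L: turn left, now facing North
Final: (row=7, col=0), facing North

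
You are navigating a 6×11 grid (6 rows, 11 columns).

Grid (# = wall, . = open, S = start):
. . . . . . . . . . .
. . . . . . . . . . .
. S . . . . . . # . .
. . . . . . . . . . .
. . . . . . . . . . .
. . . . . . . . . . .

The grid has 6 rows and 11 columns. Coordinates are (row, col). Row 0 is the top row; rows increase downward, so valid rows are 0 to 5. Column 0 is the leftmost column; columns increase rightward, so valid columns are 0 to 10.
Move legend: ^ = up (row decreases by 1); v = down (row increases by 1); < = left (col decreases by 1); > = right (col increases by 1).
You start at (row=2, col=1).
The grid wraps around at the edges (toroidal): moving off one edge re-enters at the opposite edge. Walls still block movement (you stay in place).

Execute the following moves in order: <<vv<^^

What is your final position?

Start: (row=2, col=1)
  < (left): (row=2, col=1) -> (row=2, col=0)
  < (left): (row=2, col=0) -> (row=2, col=10)
  v (down): (row=2, col=10) -> (row=3, col=10)
  v (down): (row=3, col=10) -> (row=4, col=10)
  < (left): (row=4, col=10) -> (row=4, col=9)
  ^ (up): (row=4, col=9) -> (row=3, col=9)
  ^ (up): (row=3, col=9) -> (row=2, col=9)
Final: (row=2, col=9)

Answer: Final position: (row=2, col=9)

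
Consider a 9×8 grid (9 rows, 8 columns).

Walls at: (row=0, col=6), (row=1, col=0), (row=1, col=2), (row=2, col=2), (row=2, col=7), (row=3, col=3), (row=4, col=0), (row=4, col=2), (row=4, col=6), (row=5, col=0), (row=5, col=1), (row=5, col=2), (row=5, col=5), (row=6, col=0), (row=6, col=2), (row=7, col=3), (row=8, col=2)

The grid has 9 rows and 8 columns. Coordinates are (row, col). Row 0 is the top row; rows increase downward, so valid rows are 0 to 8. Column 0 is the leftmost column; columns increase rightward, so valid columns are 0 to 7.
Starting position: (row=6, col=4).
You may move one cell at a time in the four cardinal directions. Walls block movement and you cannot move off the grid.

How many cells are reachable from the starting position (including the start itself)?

BFS flood-fill from (row=6, col=4):
  Distance 0: (row=6, col=4)
  Distance 1: (row=5, col=4), (row=6, col=3), (row=6, col=5), (row=7, col=4)
  Distance 2: (row=4, col=4), (row=5, col=3), (row=6, col=6), (row=7, col=5), (row=8, col=4)
  Distance 3: (row=3, col=4), (row=4, col=3), (row=4, col=5), (row=5, col=6), (row=6, col=7), (row=7, col=6), (row=8, col=3), (row=8, col=5)
  Distance 4: (row=2, col=4), (row=3, col=5), (row=5, col=7), (row=7, col=7), (row=8, col=6)
  Distance 5: (row=1, col=4), (row=2, col=3), (row=2, col=5), (row=3, col=6), (row=4, col=7), (row=8, col=7)
  Distance 6: (row=0, col=4), (row=1, col=3), (row=1, col=5), (row=2, col=6), (row=3, col=7)
  Distance 7: (row=0, col=3), (row=0, col=5), (row=1, col=6)
  Distance 8: (row=0, col=2), (row=1, col=7)
  Distance 9: (row=0, col=1), (row=0, col=7)
  Distance 10: (row=0, col=0), (row=1, col=1)
  Distance 11: (row=2, col=1)
  Distance 12: (row=2, col=0), (row=3, col=1)
  Distance 13: (row=3, col=0), (row=3, col=2), (row=4, col=1)
Total reachable: 49 (grid has 55 open cells total)

Answer: Reachable cells: 49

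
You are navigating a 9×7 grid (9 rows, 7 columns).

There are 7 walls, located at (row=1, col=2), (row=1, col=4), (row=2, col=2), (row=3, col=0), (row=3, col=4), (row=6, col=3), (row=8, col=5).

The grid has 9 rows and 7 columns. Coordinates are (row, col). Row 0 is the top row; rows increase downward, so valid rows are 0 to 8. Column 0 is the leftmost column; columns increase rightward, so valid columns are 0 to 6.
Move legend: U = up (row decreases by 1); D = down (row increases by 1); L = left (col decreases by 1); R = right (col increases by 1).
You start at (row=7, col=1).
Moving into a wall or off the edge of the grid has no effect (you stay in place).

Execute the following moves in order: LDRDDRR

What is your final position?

Start: (row=7, col=1)
  L (left): (row=7, col=1) -> (row=7, col=0)
  D (down): (row=7, col=0) -> (row=8, col=0)
  R (right): (row=8, col=0) -> (row=8, col=1)
  D (down): blocked, stay at (row=8, col=1)
  D (down): blocked, stay at (row=8, col=1)
  R (right): (row=8, col=1) -> (row=8, col=2)
  R (right): (row=8, col=2) -> (row=8, col=3)
Final: (row=8, col=3)

Answer: Final position: (row=8, col=3)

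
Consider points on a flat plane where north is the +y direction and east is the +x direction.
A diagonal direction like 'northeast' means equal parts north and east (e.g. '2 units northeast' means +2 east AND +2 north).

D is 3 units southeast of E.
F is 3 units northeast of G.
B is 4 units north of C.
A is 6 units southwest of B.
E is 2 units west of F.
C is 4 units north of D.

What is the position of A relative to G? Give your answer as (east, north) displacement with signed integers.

Answer: A is at (east=-2, north=2) relative to G.

Derivation:
Place G at the origin (east=0, north=0).
  F is 3 units northeast of G: delta (east=+3, north=+3); F at (east=3, north=3).
  E is 2 units west of F: delta (east=-2, north=+0); E at (east=1, north=3).
  D is 3 units southeast of E: delta (east=+3, north=-3); D at (east=4, north=0).
  C is 4 units north of D: delta (east=+0, north=+4); C at (east=4, north=4).
  B is 4 units north of C: delta (east=+0, north=+4); B at (east=4, north=8).
  A is 6 units southwest of B: delta (east=-6, north=-6); A at (east=-2, north=2).
Therefore A relative to G: (east=-2, north=2).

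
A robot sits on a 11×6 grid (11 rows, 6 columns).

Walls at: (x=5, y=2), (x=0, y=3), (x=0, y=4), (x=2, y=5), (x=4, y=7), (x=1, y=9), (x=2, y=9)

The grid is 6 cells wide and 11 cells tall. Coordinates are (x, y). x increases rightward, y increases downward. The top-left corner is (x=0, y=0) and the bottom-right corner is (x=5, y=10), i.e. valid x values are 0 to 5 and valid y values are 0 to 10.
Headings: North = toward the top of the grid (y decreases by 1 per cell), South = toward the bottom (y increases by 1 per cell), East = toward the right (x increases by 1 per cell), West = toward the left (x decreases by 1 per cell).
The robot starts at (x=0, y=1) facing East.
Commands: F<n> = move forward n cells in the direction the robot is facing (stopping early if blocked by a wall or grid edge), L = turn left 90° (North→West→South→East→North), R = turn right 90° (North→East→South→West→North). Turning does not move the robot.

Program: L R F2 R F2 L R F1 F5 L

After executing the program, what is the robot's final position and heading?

Answer: Final position: (x=2, y=4), facing East

Derivation:
Start: (x=0, y=1), facing East
  L: turn left, now facing North
  R: turn right, now facing East
  F2: move forward 2, now at (x=2, y=1)
  R: turn right, now facing South
  F2: move forward 2, now at (x=2, y=3)
  L: turn left, now facing East
  R: turn right, now facing South
  F1: move forward 1, now at (x=2, y=4)
  F5: move forward 0/5 (blocked), now at (x=2, y=4)
  L: turn left, now facing East
Final: (x=2, y=4), facing East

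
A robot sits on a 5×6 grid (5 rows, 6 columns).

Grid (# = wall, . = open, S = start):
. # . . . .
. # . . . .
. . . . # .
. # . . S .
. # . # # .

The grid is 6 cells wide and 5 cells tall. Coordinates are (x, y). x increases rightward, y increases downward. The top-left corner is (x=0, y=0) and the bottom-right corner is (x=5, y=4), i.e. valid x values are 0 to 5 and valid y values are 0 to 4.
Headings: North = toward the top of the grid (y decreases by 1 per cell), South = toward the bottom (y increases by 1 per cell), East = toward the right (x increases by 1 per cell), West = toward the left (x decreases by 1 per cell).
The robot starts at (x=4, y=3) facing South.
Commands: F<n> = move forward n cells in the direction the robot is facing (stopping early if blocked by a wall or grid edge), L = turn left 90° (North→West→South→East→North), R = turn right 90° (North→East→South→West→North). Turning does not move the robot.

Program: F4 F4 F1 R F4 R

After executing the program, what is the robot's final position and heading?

Start: (x=4, y=3), facing South
  F4: move forward 0/4 (blocked), now at (x=4, y=3)
  F4: move forward 0/4 (blocked), now at (x=4, y=3)
  F1: move forward 0/1 (blocked), now at (x=4, y=3)
  R: turn right, now facing West
  F4: move forward 2/4 (blocked), now at (x=2, y=3)
  R: turn right, now facing North
Final: (x=2, y=3), facing North

Answer: Final position: (x=2, y=3), facing North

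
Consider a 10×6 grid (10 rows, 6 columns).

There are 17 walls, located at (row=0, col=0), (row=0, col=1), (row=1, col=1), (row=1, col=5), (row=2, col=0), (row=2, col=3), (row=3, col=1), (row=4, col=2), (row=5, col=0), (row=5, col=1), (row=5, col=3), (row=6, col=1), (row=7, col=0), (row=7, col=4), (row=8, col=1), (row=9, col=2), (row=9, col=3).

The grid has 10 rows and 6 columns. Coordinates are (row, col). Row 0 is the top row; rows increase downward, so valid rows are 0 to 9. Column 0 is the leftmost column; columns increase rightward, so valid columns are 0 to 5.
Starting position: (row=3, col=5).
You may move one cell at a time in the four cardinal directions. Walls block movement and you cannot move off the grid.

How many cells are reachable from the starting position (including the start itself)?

Answer: Reachable cells: 35

Derivation:
BFS flood-fill from (row=3, col=5):
  Distance 0: (row=3, col=5)
  Distance 1: (row=2, col=5), (row=3, col=4), (row=4, col=5)
  Distance 2: (row=2, col=4), (row=3, col=3), (row=4, col=4), (row=5, col=5)
  Distance 3: (row=1, col=4), (row=3, col=2), (row=4, col=3), (row=5, col=4), (row=6, col=5)
  Distance 4: (row=0, col=4), (row=1, col=3), (row=2, col=2), (row=6, col=4), (row=7, col=5)
  Distance 5: (row=0, col=3), (row=0, col=5), (row=1, col=2), (row=2, col=1), (row=6, col=3), (row=8, col=5)
  Distance 6: (row=0, col=2), (row=6, col=2), (row=7, col=3), (row=8, col=4), (row=9, col=5)
  Distance 7: (row=5, col=2), (row=7, col=2), (row=8, col=3), (row=9, col=4)
  Distance 8: (row=7, col=1), (row=8, col=2)
Total reachable: 35 (grid has 43 open cells total)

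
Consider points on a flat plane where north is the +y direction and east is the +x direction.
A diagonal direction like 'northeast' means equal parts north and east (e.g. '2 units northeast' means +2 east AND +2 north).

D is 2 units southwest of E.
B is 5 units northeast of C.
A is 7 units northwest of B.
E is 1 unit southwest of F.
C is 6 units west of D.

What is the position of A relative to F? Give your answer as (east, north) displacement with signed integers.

Answer: A is at (east=-11, north=9) relative to F.

Derivation:
Place F at the origin (east=0, north=0).
  E is 1 unit southwest of F: delta (east=-1, north=-1); E at (east=-1, north=-1).
  D is 2 units southwest of E: delta (east=-2, north=-2); D at (east=-3, north=-3).
  C is 6 units west of D: delta (east=-6, north=+0); C at (east=-9, north=-3).
  B is 5 units northeast of C: delta (east=+5, north=+5); B at (east=-4, north=2).
  A is 7 units northwest of B: delta (east=-7, north=+7); A at (east=-11, north=9).
Therefore A relative to F: (east=-11, north=9).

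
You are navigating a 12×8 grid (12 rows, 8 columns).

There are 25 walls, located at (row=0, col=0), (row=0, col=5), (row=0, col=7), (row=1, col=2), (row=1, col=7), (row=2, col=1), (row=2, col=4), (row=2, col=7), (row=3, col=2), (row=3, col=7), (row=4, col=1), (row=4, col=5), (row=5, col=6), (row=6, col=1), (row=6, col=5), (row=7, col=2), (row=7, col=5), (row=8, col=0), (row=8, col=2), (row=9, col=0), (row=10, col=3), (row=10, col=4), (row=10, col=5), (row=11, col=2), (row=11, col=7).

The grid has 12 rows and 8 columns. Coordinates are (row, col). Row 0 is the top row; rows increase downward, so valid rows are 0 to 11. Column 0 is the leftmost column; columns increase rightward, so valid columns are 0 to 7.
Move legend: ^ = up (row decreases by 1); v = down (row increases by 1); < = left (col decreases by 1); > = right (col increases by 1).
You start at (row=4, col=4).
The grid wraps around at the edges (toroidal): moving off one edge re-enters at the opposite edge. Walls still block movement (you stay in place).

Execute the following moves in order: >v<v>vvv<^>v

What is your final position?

Start: (row=4, col=4)
  > (right): blocked, stay at (row=4, col=4)
  v (down): (row=4, col=4) -> (row=5, col=4)
  < (left): (row=5, col=4) -> (row=5, col=3)
  v (down): (row=5, col=3) -> (row=6, col=3)
  > (right): (row=6, col=3) -> (row=6, col=4)
  v (down): (row=6, col=4) -> (row=7, col=4)
  v (down): (row=7, col=4) -> (row=8, col=4)
  v (down): (row=8, col=4) -> (row=9, col=4)
  < (left): (row=9, col=4) -> (row=9, col=3)
  ^ (up): (row=9, col=3) -> (row=8, col=3)
  > (right): (row=8, col=3) -> (row=8, col=4)
  v (down): (row=8, col=4) -> (row=9, col=4)
Final: (row=9, col=4)

Answer: Final position: (row=9, col=4)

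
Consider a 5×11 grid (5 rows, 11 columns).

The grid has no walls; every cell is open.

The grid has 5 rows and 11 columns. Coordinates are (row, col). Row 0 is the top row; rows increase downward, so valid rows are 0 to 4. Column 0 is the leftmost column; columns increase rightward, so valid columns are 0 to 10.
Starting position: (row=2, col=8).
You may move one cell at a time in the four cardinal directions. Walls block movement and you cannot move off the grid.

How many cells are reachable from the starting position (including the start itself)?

Answer: Reachable cells: 55

Derivation:
BFS flood-fill from (row=2, col=8):
  Distance 0: (row=2, col=8)
  Distance 1: (row=1, col=8), (row=2, col=7), (row=2, col=9), (row=3, col=8)
  Distance 2: (row=0, col=8), (row=1, col=7), (row=1, col=9), (row=2, col=6), (row=2, col=10), (row=3, col=7), (row=3, col=9), (row=4, col=8)
  Distance 3: (row=0, col=7), (row=0, col=9), (row=1, col=6), (row=1, col=10), (row=2, col=5), (row=3, col=6), (row=3, col=10), (row=4, col=7), (row=4, col=9)
  Distance 4: (row=0, col=6), (row=0, col=10), (row=1, col=5), (row=2, col=4), (row=3, col=5), (row=4, col=6), (row=4, col=10)
  Distance 5: (row=0, col=5), (row=1, col=4), (row=2, col=3), (row=3, col=4), (row=4, col=5)
  Distance 6: (row=0, col=4), (row=1, col=3), (row=2, col=2), (row=3, col=3), (row=4, col=4)
  Distance 7: (row=0, col=3), (row=1, col=2), (row=2, col=1), (row=3, col=2), (row=4, col=3)
  Distance 8: (row=0, col=2), (row=1, col=1), (row=2, col=0), (row=3, col=1), (row=4, col=2)
  Distance 9: (row=0, col=1), (row=1, col=0), (row=3, col=0), (row=4, col=1)
  Distance 10: (row=0, col=0), (row=4, col=0)
Total reachable: 55 (grid has 55 open cells total)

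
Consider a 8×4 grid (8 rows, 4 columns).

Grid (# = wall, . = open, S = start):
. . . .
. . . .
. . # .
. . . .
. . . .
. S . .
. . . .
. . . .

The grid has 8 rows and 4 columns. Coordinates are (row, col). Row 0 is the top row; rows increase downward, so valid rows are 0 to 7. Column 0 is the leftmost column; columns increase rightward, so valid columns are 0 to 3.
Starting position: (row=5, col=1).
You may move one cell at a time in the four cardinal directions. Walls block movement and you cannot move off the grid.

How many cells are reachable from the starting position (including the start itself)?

BFS flood-fill from (row=5, col=1):
  Distance 0: (row=5, col=1)
  Distance 1: (row=4, col=1), (row=5, col=0), (row=5, col=2), (row=6, col=1)
  Distance 2: (row=3, col=1), (row=4, col=0), (row=4, col=2), (row=5, col=3), (row=6, col=0), (row=6, col=2), (row=7, col=1)
  Distance 3: (row=2, col=1), (row=3, col=0), (row=3, col=2), (row=4, col=3), (row=6, col=3), (row=7, col=0), (row=7, col=2)
  Distance 4: (row=1, col=1), (row=2, col=0), (row=3, col=3), (row=7, col=3)
  Distance 5: (row=0, col=1), (row=1, col=0), (row=1, col=2), (row=2, col=3)
  Distance 6: (row=0, col=0), (row=0, col=2), (row=1, col=3)
  Distance 7: (row=0, col=3)
Total reachable: 31 (grid has 31 open cells total)

Answer: Reachable cells: 31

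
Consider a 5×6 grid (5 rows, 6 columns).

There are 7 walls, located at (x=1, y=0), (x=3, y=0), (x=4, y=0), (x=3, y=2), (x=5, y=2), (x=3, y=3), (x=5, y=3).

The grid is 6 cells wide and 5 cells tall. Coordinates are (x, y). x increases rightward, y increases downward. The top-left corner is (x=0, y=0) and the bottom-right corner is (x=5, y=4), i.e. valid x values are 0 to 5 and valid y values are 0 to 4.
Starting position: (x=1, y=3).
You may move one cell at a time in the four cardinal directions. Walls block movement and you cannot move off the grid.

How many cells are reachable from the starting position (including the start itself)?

BFS flood-fill from (x=1, y=3):
  Distance 0: (x=1, y=3)
  Distance 1: (x=1, y=2), (x=0, y=3), (x=2, y=3), (x=1, y=4)
  Distance 2: (x=1, y=1), (x=0, y=2), (x=2, y=2), (x=0, y=4), (x=2, y=4)
  Distance 3: (x=0, y=1), (x=2, y=1), (x=3, y=4)
  Distance 4: (x=0, y=0), (x=2, y=0), (x=3, y=1), (x=4, y=4)
  Distance 5: (x=4, y=1), (x=4, y=3), (x=5, y=4)
  Distance 6: (x=5, y=1), (x=4, y=2)
  Distance 7: (x=5, y=0)
Total reachable: 23 (grid has 23 open cells total)

Answer: Reachable cells: 23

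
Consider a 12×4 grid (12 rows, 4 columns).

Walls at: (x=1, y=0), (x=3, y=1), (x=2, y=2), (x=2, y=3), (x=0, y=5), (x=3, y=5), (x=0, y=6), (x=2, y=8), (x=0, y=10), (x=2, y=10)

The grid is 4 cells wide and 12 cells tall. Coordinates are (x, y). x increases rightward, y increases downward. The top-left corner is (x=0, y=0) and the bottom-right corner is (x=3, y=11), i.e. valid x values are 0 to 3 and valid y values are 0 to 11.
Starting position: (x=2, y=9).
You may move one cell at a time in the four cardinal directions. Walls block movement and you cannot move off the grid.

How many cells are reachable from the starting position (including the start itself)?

BFS flood-fill from (x=2, y=9):
  Distance 0: (x=2, y=9)
  Distance 1: (x=1, y=9), (x=3, y=9)
  Distance 2: (x=1, y=8), (x=3, y=8), (x=0, y=9), (x=1, y=10), (x=3, y=10)
  Distance 3: (x=1, y=7), (x=3, y=7), (x=0, y=8), (x=1, y=11), (x=3, y=11)
  Distance 4: (x=1, y=6), (x=3, y=6), (x=0, y=7), (x=2, y=7), (x=0, y=11), (x=2, y=11)
  Distance 5: (x=1, y=5), (x=2, y=6)
  Distance 6: (x=1, y=4), (x=2, y=5)
  Distance 7: (x=1, y=3), (x=0, y=4), (x=2, y=4)
  Distance 8: (x=1, y=2), (x=0, y=3), (x=3, y=4)
  Distance 9: (x=1, y=1), (x=0, y=2), (x=3, y=3)
  Distance 10: (x=0, y=1), (x=2, y=1), (x=3, y=2)
  Distance 11: (x=0, y=0), (x=2, y=0)
  Distance 12: (x=3, y=0)
Total reachable: 38 (grid has 38 open cells total)

Answer: Reachable cells: 38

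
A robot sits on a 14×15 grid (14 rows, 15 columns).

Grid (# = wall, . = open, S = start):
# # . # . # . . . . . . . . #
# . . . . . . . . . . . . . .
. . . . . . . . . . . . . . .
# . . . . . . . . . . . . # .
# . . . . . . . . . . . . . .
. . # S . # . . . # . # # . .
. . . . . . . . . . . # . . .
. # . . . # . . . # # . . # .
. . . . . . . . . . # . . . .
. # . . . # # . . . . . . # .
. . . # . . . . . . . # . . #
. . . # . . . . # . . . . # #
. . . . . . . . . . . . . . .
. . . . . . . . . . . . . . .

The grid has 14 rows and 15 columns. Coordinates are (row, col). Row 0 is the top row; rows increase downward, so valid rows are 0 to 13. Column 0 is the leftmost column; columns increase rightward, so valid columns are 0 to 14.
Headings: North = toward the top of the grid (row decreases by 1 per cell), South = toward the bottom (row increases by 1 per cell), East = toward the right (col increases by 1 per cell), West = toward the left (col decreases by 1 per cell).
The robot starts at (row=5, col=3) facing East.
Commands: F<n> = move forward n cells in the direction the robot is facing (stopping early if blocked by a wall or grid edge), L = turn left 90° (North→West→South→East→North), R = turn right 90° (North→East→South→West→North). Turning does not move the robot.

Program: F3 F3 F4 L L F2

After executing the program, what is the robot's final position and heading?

Start: (row=5, col=3), facing East
  F3: move forward 1/3 (blocked), now at (row=5, col=4)
  F3: move forward 0/3 (blocked), now at (row=5, col=4)
  F4: move forward 0/4 (blocked), now at (row=5, col=4)
  L: turn left, now facing North
  L: turn left, now facing West
  F2: move forward 1/2 (blocked), now at (row=5, col=3)
Final: (row=5, col=3), facing West

Answer: Final position: (row=5, col=3), facing West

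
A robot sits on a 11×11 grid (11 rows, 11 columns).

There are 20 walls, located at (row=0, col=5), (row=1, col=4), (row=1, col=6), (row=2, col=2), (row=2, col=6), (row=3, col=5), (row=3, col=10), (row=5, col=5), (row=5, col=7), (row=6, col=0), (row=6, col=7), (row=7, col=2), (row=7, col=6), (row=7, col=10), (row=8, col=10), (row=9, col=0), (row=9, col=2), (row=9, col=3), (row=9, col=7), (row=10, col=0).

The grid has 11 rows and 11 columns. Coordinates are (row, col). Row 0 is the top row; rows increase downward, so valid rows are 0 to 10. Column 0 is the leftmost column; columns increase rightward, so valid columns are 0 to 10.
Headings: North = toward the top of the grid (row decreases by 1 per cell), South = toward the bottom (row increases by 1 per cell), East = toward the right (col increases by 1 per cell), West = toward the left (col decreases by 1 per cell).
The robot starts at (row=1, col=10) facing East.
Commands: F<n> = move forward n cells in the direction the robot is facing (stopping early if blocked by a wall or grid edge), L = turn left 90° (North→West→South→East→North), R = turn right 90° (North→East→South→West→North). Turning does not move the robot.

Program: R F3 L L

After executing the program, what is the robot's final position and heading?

Answer: Final position: (row=2, col=10), facing North

Derivation:
Start: (row=1, col=10), facing East
  R: turn right, now facing South
  F3: move forward 1/3 (blocked), now at (row=2, col=10)
  L: turn left, now facing East
  L: turn left, now facing North
Final: (row=2, col=10), facing North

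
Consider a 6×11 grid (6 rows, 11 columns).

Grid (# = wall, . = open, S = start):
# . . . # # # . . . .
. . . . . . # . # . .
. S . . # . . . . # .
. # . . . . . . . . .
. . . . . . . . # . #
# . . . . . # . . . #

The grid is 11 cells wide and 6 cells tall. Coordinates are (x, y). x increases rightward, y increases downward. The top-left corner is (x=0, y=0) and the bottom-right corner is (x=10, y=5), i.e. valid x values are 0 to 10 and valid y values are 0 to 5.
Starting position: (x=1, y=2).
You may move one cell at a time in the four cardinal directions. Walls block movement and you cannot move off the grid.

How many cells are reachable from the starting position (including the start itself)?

BFS flood-fill from (x=1, y=2):
  Distance 0: (x=1, y=2)
  Distance 1: (x=1, y=1), (x=0, y=2), (x=2, y=2)
  Distance 2: (x=1, y=0), (x=0, y=1), (x=2, y=1), (x=3, y=2), (x=0, y=3), (x=2, y=3)
  Distance 3: (x=2, y=0), (x=3, y=1), (x=3, y=3), (x=0, y=4), (x=2, y=4)
  Distance 4: (x=3, y=0), (x=4, y=1), (x=4, y=3), (x=1, y=4), (x=3, y=4), (x=2, y=5)
  Distance 5: (x=5, y=1), (x=5, y=3), (x=4, y=4), (x=1, y=5), (x=3, y=5)
  Distance 6: (x=5, y=2), (x=6, y=3), (x=5, y=4), (x=4, y=5)
  Distance 7: (x=6, y=2), (x=7, y=3), (x=6, y=4), (x=5, y=5)
  Distance 8: (x=7, y=2), (x=8, y=3), (x=7, y=4)
  Distance 9: (x=7, y=1), (x=8, y=2), (x=9, y=3), (x=7, y=5)
  Distance 10: (x=7, y=0), (x=10, y=3), (x=9, y=4), (x=8, y=5)
  Distance 11: (x=8, y=0), (x=10, y=2), (x=9, y=5)
  Distance 12: (x=9, y=0), (x=10, y=1)
  Distance 13: (x=10, y=0), (x=9, y=1)
Total reachable: 52 (grid has 52 open cells total)

Answer: Reachable cells: 52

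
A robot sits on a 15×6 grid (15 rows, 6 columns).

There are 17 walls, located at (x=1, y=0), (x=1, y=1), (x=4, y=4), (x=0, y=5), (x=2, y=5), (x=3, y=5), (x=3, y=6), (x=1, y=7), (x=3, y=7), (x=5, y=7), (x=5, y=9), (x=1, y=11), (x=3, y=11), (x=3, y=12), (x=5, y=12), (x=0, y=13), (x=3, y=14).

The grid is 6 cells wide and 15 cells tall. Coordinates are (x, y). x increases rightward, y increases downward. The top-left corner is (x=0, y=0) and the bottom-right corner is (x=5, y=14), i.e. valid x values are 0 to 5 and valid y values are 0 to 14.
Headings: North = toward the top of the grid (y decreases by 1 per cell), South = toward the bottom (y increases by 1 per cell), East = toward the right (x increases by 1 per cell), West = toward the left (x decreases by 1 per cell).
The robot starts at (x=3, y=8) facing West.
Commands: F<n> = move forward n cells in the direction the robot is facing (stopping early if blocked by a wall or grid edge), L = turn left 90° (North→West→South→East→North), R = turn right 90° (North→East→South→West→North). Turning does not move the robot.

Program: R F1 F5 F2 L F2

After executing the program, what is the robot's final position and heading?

Start: (x=3, y=8), facing West
  R: turn right, now facing North
  F1: move forward 0/1 (blocked), now at (x=3, y=8)
  F5: move forward 0/5 (blocked), now at (x=3, y=8)
  F2: move forward 0/2 (blocked), now at (x=3, y=8)
  L: turn left, now facing West
  F2: move forward 2, now at (x=1, y=8)
Final: (x=1, y=8), facing West

Answer: Final position: (x=1, y=8), facing West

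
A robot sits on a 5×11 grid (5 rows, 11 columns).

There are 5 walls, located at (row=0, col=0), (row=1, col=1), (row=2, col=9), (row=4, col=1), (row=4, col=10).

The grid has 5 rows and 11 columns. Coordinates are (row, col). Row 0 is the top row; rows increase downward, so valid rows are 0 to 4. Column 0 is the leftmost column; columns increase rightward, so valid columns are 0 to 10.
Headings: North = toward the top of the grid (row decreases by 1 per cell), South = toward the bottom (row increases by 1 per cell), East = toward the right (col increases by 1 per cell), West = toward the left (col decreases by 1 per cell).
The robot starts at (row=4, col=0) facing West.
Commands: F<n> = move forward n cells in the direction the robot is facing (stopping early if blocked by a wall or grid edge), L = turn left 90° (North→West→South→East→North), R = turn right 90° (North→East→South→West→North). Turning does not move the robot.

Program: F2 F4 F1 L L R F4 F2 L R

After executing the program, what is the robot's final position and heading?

Start: (row=4, col=0), facing West
  F2: move forward 0/2 (blocked), now at (row=4, col=0)
  F4: move forward 0/4 (blocked), now at (row=4, col=0)
  F1: move forward 0/1 (blocked), now at (row=4, col=0)
  L: turn left, now facing South
  L: turn left, now facing East
  R: turn right, now facing South
  F4: move forward 0/4 (blocked), now at (row=4, col=0)
  F2: move forward 0/2 (blocked), now at (row=4, col=0)
  L: turn left, now facing East
  R: turn right, now facing South
Final: (row=4, col=0), facing South

Answer: Final position: (row=4, col=0), facing South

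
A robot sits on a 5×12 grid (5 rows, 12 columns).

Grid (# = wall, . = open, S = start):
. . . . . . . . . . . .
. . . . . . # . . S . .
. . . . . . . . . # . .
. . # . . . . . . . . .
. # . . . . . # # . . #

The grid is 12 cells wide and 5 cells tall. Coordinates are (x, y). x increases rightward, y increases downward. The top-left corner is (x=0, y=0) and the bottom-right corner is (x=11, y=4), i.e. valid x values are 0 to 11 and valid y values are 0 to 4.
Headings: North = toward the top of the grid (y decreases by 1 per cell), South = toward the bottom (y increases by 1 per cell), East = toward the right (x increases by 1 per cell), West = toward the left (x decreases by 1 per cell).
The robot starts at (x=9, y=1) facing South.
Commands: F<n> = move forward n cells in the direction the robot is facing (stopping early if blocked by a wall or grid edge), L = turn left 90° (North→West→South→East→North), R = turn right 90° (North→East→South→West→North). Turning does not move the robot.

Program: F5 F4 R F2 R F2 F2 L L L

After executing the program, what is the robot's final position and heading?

Start: (x=9, y=1), facing South
  F5: move forward 0/5 (blocked), now at (x=9, y=1)
  F4: move forward 0/4 (blocked), now at (x=9, y=1)
  R: turn right, now facing West
  F2: move forward 2, now at (x=7, y=1)
  R: turn right, now facing North
  F2: move forward 1/2 (blocked), now at (x=7, y=0)
  F2: move forward 0/2 (blocked), now at (x=7, y=0)
  L: turn left, now facing West
  L: turn left, now facing South
  L: turn left, now facing East
Final: (x=7, y=0), facing East

Answer: Final position: (x=7, y=0), facing East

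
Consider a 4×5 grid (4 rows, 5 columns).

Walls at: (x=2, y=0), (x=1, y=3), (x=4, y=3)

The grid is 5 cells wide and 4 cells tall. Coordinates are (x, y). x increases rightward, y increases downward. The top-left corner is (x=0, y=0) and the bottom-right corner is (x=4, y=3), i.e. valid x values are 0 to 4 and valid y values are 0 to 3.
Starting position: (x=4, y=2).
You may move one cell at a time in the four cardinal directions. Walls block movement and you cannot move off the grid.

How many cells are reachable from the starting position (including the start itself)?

Answer: Reachable cells: 17

Derivation:
BFS flood-fill from (x=4, y=2):
  Distance 0: (x=4, y=2)
  Distance 1: (x=4, y=1), (x=3, y=2)
  Distance 2: (x=4, y=0), (x=3, y=1), (x=2, y=2), (x=3, y=3)
  Distance 3: (x=3, y=0), (x=2, y=1), (x=1, y=2), (x=2, y=3)
  Distance 4: (x=1, y=1), (x=0, y=2)
  Distance 5: (x=1, y=0), (x=0, y=1), (x=0, y=3)
  Distance 6: (x=0, y=0)
Total reachable: 17 (grid has 17 open cells total)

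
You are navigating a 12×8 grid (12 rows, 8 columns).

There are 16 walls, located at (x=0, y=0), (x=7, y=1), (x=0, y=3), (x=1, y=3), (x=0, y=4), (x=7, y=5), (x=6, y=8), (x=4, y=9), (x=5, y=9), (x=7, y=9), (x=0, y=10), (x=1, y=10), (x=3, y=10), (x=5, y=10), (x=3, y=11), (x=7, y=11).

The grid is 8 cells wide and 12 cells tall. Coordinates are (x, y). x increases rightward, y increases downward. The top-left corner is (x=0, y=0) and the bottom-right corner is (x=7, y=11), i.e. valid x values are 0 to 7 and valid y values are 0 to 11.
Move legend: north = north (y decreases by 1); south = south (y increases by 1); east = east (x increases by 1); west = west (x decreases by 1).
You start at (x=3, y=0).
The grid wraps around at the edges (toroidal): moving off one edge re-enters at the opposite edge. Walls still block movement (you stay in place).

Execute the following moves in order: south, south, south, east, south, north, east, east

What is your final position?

Answer: Final position: (x=6, y=3)

Derivation:
Start: (x=3, y=0)
  south (south): (x=3, y=0) -> (x=3, y=1)
  south (south): (x=3, y=1) -> (x=3, y=2)
  south (south): (x=3, y=2) -> (x=3, y=3)
  east (east): (x=3, y=3) -> (x=4, y=3)
  south (south): (x=4, y=3) -> (x=4, y=4)
  north (north): (x=4, y=4) -> (x=4, y=3)
  east (east): (x=4, y=3) -> (x=5, y=3)
  east (east): (x=5, y=3) -> (x=6, y=3)
Final: (x=6, y=3)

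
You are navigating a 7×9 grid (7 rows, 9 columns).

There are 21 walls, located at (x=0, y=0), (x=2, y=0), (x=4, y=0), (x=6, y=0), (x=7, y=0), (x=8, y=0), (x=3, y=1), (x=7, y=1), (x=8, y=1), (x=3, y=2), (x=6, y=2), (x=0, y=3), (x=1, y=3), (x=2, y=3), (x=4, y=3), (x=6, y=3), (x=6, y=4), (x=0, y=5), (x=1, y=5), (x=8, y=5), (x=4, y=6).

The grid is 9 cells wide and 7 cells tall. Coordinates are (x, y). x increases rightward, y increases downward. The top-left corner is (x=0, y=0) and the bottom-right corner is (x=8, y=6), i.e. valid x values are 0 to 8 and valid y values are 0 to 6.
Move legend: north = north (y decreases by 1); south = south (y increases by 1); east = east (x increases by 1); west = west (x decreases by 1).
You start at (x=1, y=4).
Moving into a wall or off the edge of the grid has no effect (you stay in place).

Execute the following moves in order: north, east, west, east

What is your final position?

Answer: Final position: (x=2, y=4)

Derivation:
Start: (x=1, y=4)
  north (north): blocked, stay at (x=1, y=4)
  east (east): (x=1, y=4) -> (x=2, y=4)
  west (west): (x=2, y=4) -> (x=1, y=4)
  east (east): (x=1, y=4) -> (x=2, y=4)
Final: (x=2, y=4)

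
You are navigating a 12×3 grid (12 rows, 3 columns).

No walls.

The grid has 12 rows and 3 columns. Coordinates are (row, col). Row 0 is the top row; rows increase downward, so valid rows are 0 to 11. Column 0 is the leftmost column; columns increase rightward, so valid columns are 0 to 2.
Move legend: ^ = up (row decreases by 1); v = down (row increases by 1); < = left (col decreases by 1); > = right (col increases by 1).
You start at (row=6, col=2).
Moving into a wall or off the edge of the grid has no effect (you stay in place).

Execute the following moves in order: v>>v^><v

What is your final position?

Start: (row=6, col=2)
  v (down): (row=6, col=2) -> (row=7, col=2)
  > (right): blocked, stay at (row=7, col=2)
  > (right): blocked, stay at (row=7, col=2)
  v (down): (row=7, col=2) -> (row=8, col=2)
  ^ (up): (row=8, col=2) -> (row=7, col=2)
  > (right): blocked, stay at (row=7, col=2)
  < (left): (row=7, col=2) -> (row=7, col=1)
  v (down): (row=7, col=1) -> (row=8, col=1)
Final: (row=8, col=1)

Answer: Final position: (row=8, col=1)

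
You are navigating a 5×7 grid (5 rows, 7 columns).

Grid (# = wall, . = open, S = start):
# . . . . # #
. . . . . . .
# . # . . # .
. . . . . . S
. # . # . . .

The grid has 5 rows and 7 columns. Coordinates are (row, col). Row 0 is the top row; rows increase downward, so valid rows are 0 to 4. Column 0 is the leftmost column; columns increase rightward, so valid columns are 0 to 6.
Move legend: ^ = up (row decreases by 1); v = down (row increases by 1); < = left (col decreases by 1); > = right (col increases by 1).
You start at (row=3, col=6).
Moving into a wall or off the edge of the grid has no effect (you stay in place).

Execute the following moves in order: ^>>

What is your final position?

Answer: Final position: (row=2, col=6)

Derivation:
Start: (row=3, col=6)
  ^ (up): (row=3, col=6) -> (row=2, col=6)
  > (right): blocked, stay at (row=2, col=6)
  > (right): blocked, stay at (row=2, col=6)
Final: (row=2, col=6)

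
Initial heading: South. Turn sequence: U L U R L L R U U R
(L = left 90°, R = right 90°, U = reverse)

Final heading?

Start: South
  U (U-turn (180°)) -> North
  L (left (90° counter-clockwise)) -> West
  U (U-turn (180°)) -> East
  R (right (90° clockwise)) -> South
  L (left (90° counter-clockwise)) -> East
  L (left (90° counter-clockwise)) -> North
  R (right (90° clockwise)) -> East
  U (U-turn (180°)) -> West
  U (U-turn (180°)) -> East
  R (right (90° clockwise)) -> South
Final: South

Answer: Final heading: South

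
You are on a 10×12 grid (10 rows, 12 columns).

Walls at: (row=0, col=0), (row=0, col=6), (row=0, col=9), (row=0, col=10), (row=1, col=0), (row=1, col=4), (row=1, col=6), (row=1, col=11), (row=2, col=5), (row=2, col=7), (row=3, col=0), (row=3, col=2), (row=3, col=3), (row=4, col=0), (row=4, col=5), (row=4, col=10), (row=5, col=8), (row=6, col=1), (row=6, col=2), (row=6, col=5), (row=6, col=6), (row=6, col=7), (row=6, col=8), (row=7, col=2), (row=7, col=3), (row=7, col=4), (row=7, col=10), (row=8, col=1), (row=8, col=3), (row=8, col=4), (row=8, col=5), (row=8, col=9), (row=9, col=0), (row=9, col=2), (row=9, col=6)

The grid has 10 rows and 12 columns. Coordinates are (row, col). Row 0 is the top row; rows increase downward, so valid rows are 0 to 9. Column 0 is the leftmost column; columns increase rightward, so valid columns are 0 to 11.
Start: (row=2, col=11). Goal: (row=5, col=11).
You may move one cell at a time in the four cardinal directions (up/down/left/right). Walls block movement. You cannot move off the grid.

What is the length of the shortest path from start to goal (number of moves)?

BFS from (row=2, col=11) until reaching (row=5, col=11):
  Distance 0: (row=2, col=11)
  Distance 1: (row=2, col=10), (row=3, col=11)
  Distance 2: (row=1, col=10), (row=2, col=9), (row=3, col=10), (row=4, col=11)
  Distance 3: (row=1, col=9), (row=2, col=8), (row=3, col=9), (row=5, col=11)  <- goal reached here
One shortest path (3 moves): (row=2, col=11) -> (row=3, col=11) -> (row=4, col=11) -> (row=5, col=11)

Answer: Shortest path length: 3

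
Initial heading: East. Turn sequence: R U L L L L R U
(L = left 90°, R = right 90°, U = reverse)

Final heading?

Start: East
  R (right (90° clockwise)) -> South
  U (U-turn (180°)) -> North
  L (left (90° counter-clockwise)) -> West
  L (left (90° counter-clockwise)) -> South
  L (left (90° counter-clockwise)) -> East
  L (left (90° counter-clockwise)) -> North
  R (right (90° clockwise)) -> East
  U (U-turn (180°)) -> West
Final: West

Answer: Final heading: West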